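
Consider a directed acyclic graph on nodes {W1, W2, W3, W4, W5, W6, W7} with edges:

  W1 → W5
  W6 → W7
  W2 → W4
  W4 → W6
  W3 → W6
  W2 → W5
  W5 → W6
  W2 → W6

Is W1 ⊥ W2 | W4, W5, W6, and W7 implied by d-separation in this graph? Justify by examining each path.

There are 3 undirected paths between W1 and W2; checking each against the conditioning set {W4, W5, W6, W7}:
  1. W1 → W5 ← W2 — W5:collider[open] ⇒ active
  2. W1 → W5 → W6 ← W2 — W5:chain[blocks]; W6:collider[open] ⇒ blocked
  3. W1 → W5 → W6 ← W4 ← W2 — W5:chain[blocks]; W6:collider[open]; W4:chain[blocks] ⇒ blocked
Since the path W1 → W5 ← W2 is active, W1 and W2 are not d-separated given {W4, W5, W6, W7}.

No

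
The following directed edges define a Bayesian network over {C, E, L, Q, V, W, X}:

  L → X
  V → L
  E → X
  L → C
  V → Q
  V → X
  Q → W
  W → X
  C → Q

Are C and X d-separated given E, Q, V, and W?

No

Enumerating the 6 paths from C to X and testing each for blocking by {E, Q, V, W}:
Path 1: C ← L → X
  L is a fork and L is not conditioned on — no node blocks this path, so it is active.
Path 2: C ← L ← V → X
  V is a fork here and V is conditioned on, so the path is blocked at V.
Path 3: C ← L ← V → Q → W → X
  V is a fork here and V is conditioned on, so the path is blocked at V.
Path 4: C → Q → W → X
  Q is a chain here and Q is conditioned on, so the path is blocked at Q.
Path 5: C → Q ← V → X
  V is a fork here and V is conditioned on, so the path is blocked at V.
Path 6: C → Q ← V → L → X
  V is a fork here and V is conditioned on, so the path is blocked at V.
Since the path C ← L → X is active, C and X are not d-separated given {E, Q, V, W}.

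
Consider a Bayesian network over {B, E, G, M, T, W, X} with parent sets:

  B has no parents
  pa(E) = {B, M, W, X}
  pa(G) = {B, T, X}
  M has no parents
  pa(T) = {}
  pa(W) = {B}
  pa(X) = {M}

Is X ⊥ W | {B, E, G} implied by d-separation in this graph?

6 paths connect X and W; each must be blocked for d-separation to hold:
  1. X → E ← W — E:collider[open] ⇒ active
  2. X → E ← B → W — E:collider[open]; B:fork[blocks] ⇒ blocked
  3. X → G ← B → E ← W — G:collider[open]; B:fork[blocks]; E:collider[open] ⇒ blocked
  4. X → G ← B → W — G:collider[open]; B:fork[blocks] ⇒ blocked
  5. X ← M → E ← W — M:fork[open]; E:collider[open] ⇒ active
  6. X ← M → E ← B → W — M:fork[open]; E:collider[open]; B:fork[blocks] ⇒ blocked
At least one path is unblocked, so d-separation fails.

No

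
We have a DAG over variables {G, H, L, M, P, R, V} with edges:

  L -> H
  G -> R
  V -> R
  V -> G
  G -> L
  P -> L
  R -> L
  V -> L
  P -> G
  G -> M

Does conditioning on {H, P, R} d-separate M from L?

There are 6 undirected paths between M and L; checking each against the conditioning set {H, P, R}:
Path 1: M ← G → L
  G is a fork and G is not conditioned on — no node blocks this path, so it is active.
Path 2: M ← G ← P → L
  P is a fork here and P is conditioned on, so the path is blocked at P.
Path 3: M ← G → R → L
  R is a chain here and R is conditioned on, so the path is blocked at R.
Path 4: M ← G → R ← V → L
  G is a fork and G is not conditioned on; R is a collider and R is conditioned on, which opens it; V is a fork and V is not conditioned on — no node blocks this path, so it is active.
Path 5: M ← G ← V → L
  G is a chain and G is not conditioned on; V is a fork and V is not conditioned on — no node blocks this path, so it is active.
Path 6: M ← G ← V → R → L
  R is a chain here and R is conditioned on, so the path is blocked at R.
At least one path is unblocked, so d-separation fails.

No — M and L are not d-separated given {H, P, R}.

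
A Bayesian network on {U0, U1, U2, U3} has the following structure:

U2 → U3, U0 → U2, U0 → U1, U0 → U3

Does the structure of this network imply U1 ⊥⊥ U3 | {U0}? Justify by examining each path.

Yes — U1 and U3 are d-separated given {U0}.

There are 2 undirected paths between U1 and U3; checking each against the conditioning set {U0}:
  1. U1 ← U0 → U3 — U0:fork[blocks] ⇒ blocked
  2. U1 ← U0 → U2 → U3 — U0:fork[blocks]; U2:chain[open] ⇒ blocked
Every path is blocked, so U1 and U3 are d-separated given {U0}.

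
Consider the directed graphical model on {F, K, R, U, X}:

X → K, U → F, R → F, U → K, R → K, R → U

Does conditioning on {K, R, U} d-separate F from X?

4 paths connect F and X; each must be blocked for d-separation to hold:
  1. F ← R → K ← X — R:fork[blocks]; K:collider[open] ⇒ blocked
  2. F ← R → U → K ← X — R:fork[blocks]; U:chain[blocks]; K:collider[open] ⇒ blocked
  3. F ← U ← R → K ← X — U:chain[blocks]; R:fork[blocks]; K:collider[open] ⇒ blocked
  4. F ← U → K ← X — U:fork[blocks]; K:collider[open] ⇒ blocked
All paths are blocked; F ⊥ X | {K, R, U} holds.

Yes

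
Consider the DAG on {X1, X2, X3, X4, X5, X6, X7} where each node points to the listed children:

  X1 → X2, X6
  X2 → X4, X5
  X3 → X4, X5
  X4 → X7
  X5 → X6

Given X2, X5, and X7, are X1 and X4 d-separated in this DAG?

4 paths connect X1 and X4; each must be blocked for d-separation to hold:
  1. X1 → X6 ← X5 ← X3 → X4 — X6:collider[blocks]; X5:chain[blocks]; X3:fork[open] ⇒ blocked
  2. X1 → X6 ← X5 ← X2 → X4 — X6:collider[blocks]; X5:chain[blocks]; X2:fork[blocks] ⇒ blocked
  3. X1 → X2 → X4 — X2:chain[blocks] ⇒ blocked
  4. X1 → X2 → X5 ← X3 → X4 — X2:chain[blocks]; X5:collider[open]; X3:fork[open] ⇒ blocked
Every path is blocked, so X1 and X4 are d-separated given {X2, X5, X7}.

Yes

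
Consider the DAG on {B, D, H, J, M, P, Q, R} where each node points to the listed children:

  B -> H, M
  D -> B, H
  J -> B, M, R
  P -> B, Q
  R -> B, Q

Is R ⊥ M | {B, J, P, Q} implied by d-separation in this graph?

We examine all 6 paths between R and M:
Path 1: R ← J → B → M
  J is a fork here and J is conditioned on, so the path is blocked at J.
Path 2: R ← J → M
  J is a fork here and J is conditioned on, so the path is blocked at J.
Path 3: R → B ← J → M
  J is a fork here and J is conditioned on, so the path is blocked at J.
Path 4: R → B → M
  B is a chain here and B is conditioned on, so the path is blocked at B.
Path 5: R → Q ← P → B ← J → M
  P is a fork here and P is conditioned on, so the path is blocked at P.
Path 6: R → Q ← P → B → M
  P is a fork here and P is conditioned on, so the path is blocked at P.
All paths are blocked; R ⊥ M | {B, J, P, Q} holds.

Yes — R and M are d-separated given {B, J, P, Q}.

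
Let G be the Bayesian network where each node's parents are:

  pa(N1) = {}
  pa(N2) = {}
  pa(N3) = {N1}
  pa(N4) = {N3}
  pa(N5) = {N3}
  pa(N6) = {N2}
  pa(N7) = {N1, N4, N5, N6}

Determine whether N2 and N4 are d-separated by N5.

Yes — N2 and N4 are d-separated given {N5}.

Enumerating the 3 paths from N2 to N4 and testing each for blocking by {N5}:
  1. N2 → N6 → N7 ← N4 — N6:chain[open]; N7:collider[blocks] ⇒ blocked
  2. N2 → N6 → N7 ← N5 ← N3 → N4 — N6:chain[open]; N7:collider[blocks]; N5:chain[blocks]; N3:fork[open] ⇒ blocked
  3. N2 → N6 → N7 ← N1 → N3 → N4 — N6:chain[open]; N7:collider[blocks]; N1:fork[open]; N3:chain[open] ⇒ blocked
Since every path is blocked, d-separation holds.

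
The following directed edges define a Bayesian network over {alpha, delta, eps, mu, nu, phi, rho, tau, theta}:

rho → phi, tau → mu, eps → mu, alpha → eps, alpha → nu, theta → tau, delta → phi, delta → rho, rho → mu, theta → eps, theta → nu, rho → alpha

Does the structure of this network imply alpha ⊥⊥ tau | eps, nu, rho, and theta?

We examine all 6 paths between alpha and tau:
Path 1: alpha ← rho → mu ← tau
  rho is a fork here and rho is conditioned on, so the path is blocked at rho.
Path 2: alpha ← rho → mu ← eps ← theta → tau
  rho is a fork here and rho is conditioned on, so the path is blocked at rho.
Path 3: alpha → nu ← theta → tau
  theta is a fork here and theta is conditioned on, so the path is blocked at theta.
Path 4: alpha → nu ← theta → eps → mu ← tau
  theta is a fork here and theta is conditioned on, so the path is blocked at theta.
Path 5: alpha → eps → mu ← tau
  eps is a chain here and eps is conditioned on, so the path is blocked at eps.
Path 6: alpha → eps ← theta → tau
  theta is a fork here and theta is conditioned on, so the path is blocked at theta.
Every path is blocked, so alpha and tau are d-separated given {eps, nu, rho, theta}.

Yes — alpha and tau are d-separated given {eps, nu, rho, theta}.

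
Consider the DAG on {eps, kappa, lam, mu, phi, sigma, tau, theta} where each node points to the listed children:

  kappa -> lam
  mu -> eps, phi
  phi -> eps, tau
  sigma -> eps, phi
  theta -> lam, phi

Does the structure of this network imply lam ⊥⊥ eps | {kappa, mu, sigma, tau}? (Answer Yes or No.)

No

Enumerating the 3 paths from lam to eps and testing each for blocking by {kappa, mu, sigma, tau}:
Path 1: lam ← theta → phi ← sigma → eps
  sigma is a fork here and sigma is conditioned on, so the path is blocked at sigma.
Path 2: lam ← theta → phi → eps
  theta is a fork and theta is not conditioned on; phi is a chain and phi is not conditioned on — no node blocks this path, so it is active.
Path 3: lam ← theta → phi ← mu → eps
  mu is a fork here and mu is conditioned on, so the path is blocked at mu.
At least one path is unblocked, so d-separation fails.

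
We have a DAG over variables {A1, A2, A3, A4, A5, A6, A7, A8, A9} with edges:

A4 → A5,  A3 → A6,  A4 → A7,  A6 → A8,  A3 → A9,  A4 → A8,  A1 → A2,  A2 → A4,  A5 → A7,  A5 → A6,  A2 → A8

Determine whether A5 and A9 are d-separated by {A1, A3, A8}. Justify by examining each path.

Yes

5 paths connect A5 and A9; each must be blocked for d-separation to hold:
Path 1: A5 ← A4 → A8 ← A6 ← A3 → A9
  A3 is a fork here and A3 is conditioned on, so the path is blocked at A3.
Path 2: A5 ← A4 ← A2 → A8 ← A6 ← A3 → A9
  A3 is a fork here and A3 is conditioned on, so the path is blocked at A3.
Path 3: A5 → A7 ← A4 → A8 ← A6 ← A3 → A9
  A7 is a collider here and neither A7 nor any of its descendants is conditioned on, so the collider stays closed — the path is blocked at A7.
Path 4: A5 → A7 ← A4 ← A2 → A8 ← A6 ← A3 → A9
  A7 is a collider here and neither A7 nor any of its descendants is conditioned on, so the collider stays closed — the path is blocked at A7.
Path 5: A5 → A6 ← A3 → A9
  A3 is a fork here and A3 is conditioned on, so the path is blocked at A3.
Since every path is blocked, d-separation holds.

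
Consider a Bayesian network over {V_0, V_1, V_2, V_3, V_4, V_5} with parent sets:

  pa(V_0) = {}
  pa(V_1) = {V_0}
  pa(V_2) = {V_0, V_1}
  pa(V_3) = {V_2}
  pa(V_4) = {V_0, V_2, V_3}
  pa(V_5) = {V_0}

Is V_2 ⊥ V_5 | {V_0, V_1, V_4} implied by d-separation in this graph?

Yes

4 paths connect V_2 and V_5; each must be blocked for d-separation to hold:
Path 1: V_2 → V_3 → V_4 ← V_0 → V_5
  V_0 is a fork here and V_0 is conditioned on, so the path is blocked at V_0.
Path 2: V_2 ← V_1 ← V_0 → V_5
  V_1 is a chain here and V_1 is conditioned on, so the path is blocked at V_1.
Path 3: V_2 ← V_0 → V_5
  V_0 is a fork here and V_0 is conditioned on, so the path is blocked at V_0.
Path 4: V_2 → V_4 ← V_0 → V_5
  V_0 is a fork here and V_0 is conditioned on, so the path is blocked at V_0.
All paths are blocked; V_2 ⊥ V_5 | {V_0, V_1, V_4} holds.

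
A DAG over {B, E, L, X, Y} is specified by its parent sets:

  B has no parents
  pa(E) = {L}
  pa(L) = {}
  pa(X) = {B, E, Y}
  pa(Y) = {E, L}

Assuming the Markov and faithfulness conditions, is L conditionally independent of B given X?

No — L and B are not d-separated given {X}.

There are 4 undirected paths between L and B; checking each against the conditioning set {X}:
  1. L → Y ← E → X ← B — Y:collider[open]; E:fork[open]; X:collider[open] ⇒ active
  2. L → Y → X ← B — Y:chain[open]; X:collider[open] ⇒ active
  3. L → E → Y → X ← B — E:chain[open]; Y:chain[open]; X:collider[open] ⇒ active
  4. L → E → X ← B — E:chain[open]; X:collider[open] ⇒ active
At least one path is unblocked, so d-separation fails.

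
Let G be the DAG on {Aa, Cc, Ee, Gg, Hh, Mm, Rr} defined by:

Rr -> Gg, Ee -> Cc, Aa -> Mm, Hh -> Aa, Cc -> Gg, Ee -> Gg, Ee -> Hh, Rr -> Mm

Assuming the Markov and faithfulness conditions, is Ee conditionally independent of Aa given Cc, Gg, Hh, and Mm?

There are 3 undirected paths between Ee and Aa; checking each against the conditioning set {Cc, Gg, Hh, Mm}:
Path 1: Ee → Cc → Gg ← Rr → Mm ← Aa
  Cc is a chain here and Cc is conditioned on, so the path is blocked at Cc.
Path 2: Ee → Gg ← Rr → Mm ← Aa
  Gg is a collider and Gg is conditioned on, which opens it; Rr is a fork and Rr is not conditioned on; Mm is a collider and Mm is conditioned on, which opens it — no node blocks this path, so it is active.
Path 3: Ee → Hh → Aa
  Hh is a chain here and Hh is conditioned on, so the path is blocked at Hh.
Since the path Ee → Gg ← Rr → Mm ← Aa is active, Ee and Aa are not d-separated given {Cc, Gg, Hh, Mm}.

No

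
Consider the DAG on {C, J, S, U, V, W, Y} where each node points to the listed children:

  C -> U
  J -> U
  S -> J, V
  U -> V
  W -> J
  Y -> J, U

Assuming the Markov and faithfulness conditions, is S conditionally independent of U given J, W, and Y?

Yes

3 paths connect S and U; each must be blocked for d-separation to hold:
  1. S → V ← U — V:collider[blocks] ⇒ blocked
  2. S → J ← Y → U — J:collider[open]; Y:fork[blocks] ⇒ blocked
  3. S → J → U — J:chain[blocks] ⇒ blocked
Every path is blocked, so S and U are d-separated given {J, W, Y}.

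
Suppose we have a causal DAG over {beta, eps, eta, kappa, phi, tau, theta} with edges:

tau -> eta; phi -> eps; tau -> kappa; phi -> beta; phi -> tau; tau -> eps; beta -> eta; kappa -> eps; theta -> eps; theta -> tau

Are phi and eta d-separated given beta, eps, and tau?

Yes

5 paths connect phi and eta; each must be blocked for d-separation to hold:
Path 1: phi → tau → eta
  tau is a chain here and tau is conditioned on, so the path is blocked at tau.
Path 2: phi → eps ← tau → eta
  tau is a fork here and tau is conditioned on, so the path is blocked at tau.
Path 3: phi → eps ← theta → tau → eta
  tau is a chain here and tau is conditioned on, so the path is blocked at tau.
Path 4: phi → eps ← kappa ← tau → eta
  tau is a fork here and tau is conditioned on, so the path is blocked at tau.
Path 5: phi → beta → eta
  beta is a chain here and beta is conditioned on, so the path is blocked at beta.
Every path is blocked, so phi and eta are d-separated given {beta, eps, tau}.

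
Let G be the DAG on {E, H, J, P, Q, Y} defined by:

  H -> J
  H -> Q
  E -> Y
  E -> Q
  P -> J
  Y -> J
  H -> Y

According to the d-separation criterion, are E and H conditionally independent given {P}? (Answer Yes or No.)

Yes

Enumerating the 3 paths from E to H and testing each for blocking by {P}:
Path 1: E → Y ← H
  Y is a collider here and neither Y nor any of its descendants is conditioned on, so the collider stays closed — the path is blocked at Y.
Path 2: E → Y → J ← H
  J is a collider here and neither J nor any of its descendants is conditioned on, so the collider stays closed — the path is blocked at J.
Path 3: E → Q ← H
  Q is a collider here and neither Q nor any of its descendants is conditioned on, so the collider stays closed — the path is blocked at Q.
All paths are blocked; E ⊥ H | {P} holds.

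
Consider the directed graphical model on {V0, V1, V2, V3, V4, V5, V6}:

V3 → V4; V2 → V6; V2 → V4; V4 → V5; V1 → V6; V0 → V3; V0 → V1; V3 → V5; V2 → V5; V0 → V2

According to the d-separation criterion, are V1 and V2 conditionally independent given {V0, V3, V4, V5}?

Yes

6 paths connect V1 and V2; each must be blocked for d-separation to hold:
Path 1: V1 ← V0 → V3 → V5 ← V4 ← V2
  V0 is a fork here and V0 is conditioned on, so the path is blocked at V0.
Path 2: V1 ← V0 → V3 → V5 ← V2
  V0 is a fork here and V0 is conditioned on, so the path is blocked at V0.
Path 3: V1 ← V0 → V3 → V4 → V5 ← V2
  V0 is a fork here and V0 is conditioned on, so the path is blocked at V0.
Path 4: V1 ← V0 → V3 → V4 ← V2
  V0 is a fork here and V0 is conditioned on, so the path is blocked at V0.
Path 5: V1 ← V0 → V2
  V0 is a fork here and V0 is conditioned on, so the path is blocked at V0.
Path 6: V1 → V6 ← V2
  V6 is a collider here and neither V6 nor any of its descendants is conditioned on, so the collider stays closed — the path is blocked at V6.
Every path is blocked, so V1 and V2 are d-separated given {V0, V3, V4, V5}.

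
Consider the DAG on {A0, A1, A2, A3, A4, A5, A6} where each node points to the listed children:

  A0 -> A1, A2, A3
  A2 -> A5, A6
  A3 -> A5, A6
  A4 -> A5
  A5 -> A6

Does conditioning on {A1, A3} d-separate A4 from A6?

Enumerating the 5 paths from A4 to A6 and testing each for blocking by {A1, A3}:
  1. A4 → A5 ← A3 ← A0 → A2 → A6 — A5:collider[blocks]; A3:chain[blocks]; A0:fork[open]; A2:chain[open] ⇒ blocked
  2. A4 → A5 ← A3 → A6 — A5:collider[blocks]; A3:fork[blocks] ⇒ blocked
  3. A4 → A5 → A6 — A5:chain[open] ⇒ active
  4. A4 → A5 ← A2 ← A0 → A3 → A6 — A5:collider[blocks]; A2:chain[open]; A0:fork[open]; A3:chain[blocks] ⇒ blocked
  5. A4 → A5 ← A2 → A6 — A5:collider[blocks]; A2:fork[open] ⇒ blocked
Since the path A4 → A5 → A6 is active, A4 and A6 are not d-separated given {A1, A3}.

No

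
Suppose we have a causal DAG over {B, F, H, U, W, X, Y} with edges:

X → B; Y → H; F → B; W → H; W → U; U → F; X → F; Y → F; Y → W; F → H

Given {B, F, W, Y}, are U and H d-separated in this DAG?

Yes — U and H are d-separated given {B, F, W, Y}.

6 paths connect U and H; each must be blocked for d-separation to hold:
Path 1: U → F ← Y → H
  Y is a fork here and Y is conditioned on, so the path is blocked at Y.
Path 2: U → F ← Y → W → H
  Y is a fork here and Y is conditioned on, so the path is blocked at Y.
Path 3: U → F → H
  F is a chain here and F is conditioned on, so the path is blocked at F.
Path 4: U ← W ← Y → F → H
  W is a chain here and W is conditioned on, so the path is blocked at W.
Path 5: U ← W ← Y → H
  W is a chain here and W is conditioned on, so the path is blocked at W.
Path 6: U ← W → H
  W is a fork here and W is conditioned on, so the path is blocked at W.
Since every path is blocked, d-separation holds.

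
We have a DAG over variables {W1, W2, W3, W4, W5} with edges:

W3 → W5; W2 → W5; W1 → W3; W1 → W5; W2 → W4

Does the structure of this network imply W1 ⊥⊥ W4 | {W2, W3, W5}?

Yes — W1 and W4 are d-separated given {W2, W3, W5}.

We examine all 2 paths between W1 and W4:
Path 1: W1 → W3 → W5 ← W2 → W4
  W3 is a chain here and W3 is conditioned on, so the path is blocked at W3.
Path 2: W1 → W5 ← W2 → W4
  W2 is a fork here and W2 is conditioned on, so the path is blocked at W2.
Every path is blocked, so W1 and W4 are d-separated given {W2, W3, W5}.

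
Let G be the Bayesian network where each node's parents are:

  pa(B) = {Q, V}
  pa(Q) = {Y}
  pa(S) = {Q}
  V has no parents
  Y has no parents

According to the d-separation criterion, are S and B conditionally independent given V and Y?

There is one path between S and B:
  1. S ← Q → B — Q:fork[open] ⇒ active
Since the path S ← Q → B is active, S and B are not d-separated given {V, Y}.

No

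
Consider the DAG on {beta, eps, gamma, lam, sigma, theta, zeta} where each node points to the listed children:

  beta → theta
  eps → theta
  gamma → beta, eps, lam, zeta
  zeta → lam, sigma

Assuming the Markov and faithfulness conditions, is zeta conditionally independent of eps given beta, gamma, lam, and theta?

Yes

4 paths connect zeta and eps; each must be blocked for d-separation to hold:
  1. zeta ← gamma → beta → theta ← eps — gamma:fork[blocks]; beta:chain[blocks]; theta:collider[open] ⇒ blocked
  2. zeta ← gamma → eps — gamma:fork[blocks] ⇒ blocked
  3. zeta → lam ← gamma → beta → theta ← eps — lam:collider[open]; gamma:fork[blocks]; beta:chain[blocks]; theta:collider[open] ⇒ blocked
  4. zeta → lam ← gamma → eps — lam:collider[open]; gamma:fork[blocks] ⇒ blocked
Since every path is blocked, d-separation holds.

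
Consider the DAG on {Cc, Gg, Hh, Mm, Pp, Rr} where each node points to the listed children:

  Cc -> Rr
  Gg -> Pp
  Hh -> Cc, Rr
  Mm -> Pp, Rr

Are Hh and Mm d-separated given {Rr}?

We examine all 2 paths between Hh and Mm:
  1. Hh → Rr ← Mm — Rr:collider[open] ⇒ active
  2. Hh → Cc → Rr ← Mm — Cc:chain[open]; Rr:collider[open] ⇒ active
Because an active path exists, Hh and Mm are not d-separated.

No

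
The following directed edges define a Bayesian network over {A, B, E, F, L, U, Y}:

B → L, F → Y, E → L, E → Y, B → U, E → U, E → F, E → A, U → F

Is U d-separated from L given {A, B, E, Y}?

There are 4 undirected paths between U and L; checking each against the conditioning set {A, B, E, Y}:
Path 1: U ← B → L
  B is a fork here and B is conditioned on, so the path is blocked at B.
Path 2: U ← E → L
  E is a fork here and E is conditioned on, so the path is blocked at E.
Path 3: U → F → Y ← E → L
  E is a fork here and E is conditioned on, so the path is blocked at E.
Path 4: U → F ← E → L
  E is a fork here and E is conditioned on, so the path is blocked at E.
Since every path is blocked, d-separation holds.

Yes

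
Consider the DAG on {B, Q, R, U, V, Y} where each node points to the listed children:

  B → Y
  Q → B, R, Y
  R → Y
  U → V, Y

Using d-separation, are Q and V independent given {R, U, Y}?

Enumerating the 3 paths from Q to V and testing each for blocking by {R, U, Y}:
  1. Q → R → Y ← U → V — R:chain[blocks]; Y:collider[open]; U:fork[blocks] ⇒ blocked
  2. Q → Y ← U → V — Y:collider[open]; U:fork[blocks] ⇒ blocked
  3. Q → B → Y ← U → V — B:chain[open]; Y:collider[open]; U:fork[blocks] ⇒ blocked
Every path is blocked, so Q and V are d-separated given {R, U, Y}.

Yes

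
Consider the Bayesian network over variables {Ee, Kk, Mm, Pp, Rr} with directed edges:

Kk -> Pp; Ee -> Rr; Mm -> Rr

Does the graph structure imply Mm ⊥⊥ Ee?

Yes

Only one path connects Mm and Ee:
  1. Mm → Rr ← Ee — Rr:collider[blocks] ⇒ blocked
Since every path is blocked, d-separation holds.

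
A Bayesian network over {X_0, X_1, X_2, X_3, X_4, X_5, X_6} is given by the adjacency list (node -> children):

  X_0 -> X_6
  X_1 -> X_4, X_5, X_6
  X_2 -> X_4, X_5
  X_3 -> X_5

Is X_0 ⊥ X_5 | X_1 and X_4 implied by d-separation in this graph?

Yes

We examine all 2 paths between X_0 and X_5:
  1. X_0 → X_6 ← X_1 → X_4 ← X_2 → X_5 — X_6:collider[blocks]; X_1:fork[blocks]; X_4:collider[open]; X_2:fork[open] ⇒ blocked
  2. X_0 → X_6 ← X_1 → X_5 — X_6:collider[blocks]; X_1:fork[blocks] ⇒ blocked
All paths are blocked; X_0 ⊥ X_5 | {X_1, X_4} holds.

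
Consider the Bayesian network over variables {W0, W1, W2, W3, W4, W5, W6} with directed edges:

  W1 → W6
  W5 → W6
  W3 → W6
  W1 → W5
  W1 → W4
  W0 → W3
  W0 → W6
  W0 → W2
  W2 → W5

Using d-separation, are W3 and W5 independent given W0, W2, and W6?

We examine all 6 paths between W3 and W5:
Path 1: W3 ← W0 → W6 ← W1 → W5
  W0 is a fork here and W0 is conditioned on, so the path is blocked at W0.
Path 2: W3 ← W0 → W6 ← W5
  W0 is a fork here and W0 is conditioned on, so the path is blocked at W0.
Path 3: W3 ← W0 → W2 → W5
  W0 is a fork here and W0 is conditioned on, so the path is blocked at W0.
Path 4: W3 → W6 ← W0 → W2 → W5
  W0 is a fork here and W0 is conditioned on, so the path is blocked at W0.
Path 5: W3 → W6 ← W1 → W5
  W6 is a collider and W6 is conditioned on, which opens it; W1 is a fork and W1 is not conditioned on — no node blocks this path, so it is active.
Path 6: W3 → W6 ← W5
  W6 is a collider and W6 is conditioned on, which opens it — no node blocks this path, so it is active.
Since the path W3 → W6 ← W1 → W5 is active, W3 and W5 are not d-separated given {W0, W2, W6}.

No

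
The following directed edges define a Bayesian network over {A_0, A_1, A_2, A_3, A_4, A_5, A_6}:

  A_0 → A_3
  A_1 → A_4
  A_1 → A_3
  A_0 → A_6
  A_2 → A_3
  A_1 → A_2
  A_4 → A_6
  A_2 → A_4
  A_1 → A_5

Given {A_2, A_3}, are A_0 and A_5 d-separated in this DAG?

We examine all 6 paths between A_0 and A_5:
  1. A_0 → A_3 ← A_1 → A_5 — A_3:collider[open]; A_1:fork[open] ⇒ active
  2. A_0 → A_3 ← A_2 ← A_1 → A_5 — A_3:collider[open]; A_2:chain[blocks]; A_1:fork[open] ⇒ blocked
  3. A_0 → A_3 ← A_2 → A_4 ← A_1 → A_5 — A_3:collider[open]; A_2:fork[blocks]; A_4:collider[blocks]; A_1:fork[open] ⇒ blocked
  4. A_0 → A_6 ← A_4 ← A_1 → A_5 — A_6:collider[blocks]; A_4:chain[open]; A_1:fork[open] ⇒ blocked
  5. A_0 → A_6 ← A_4 ← A_2 → A_3 ← A_1 → A_5 — A_6:collider[blocks]; A_4:chain[open]; A_2:fork[blocks]; A_3:collider[open]; A_1:fork[open] ⇒ blocked
  6. A_0 → A_6 ← A_4 ← A_2 ← A_1 → A_5 — A_6:collider[blocks]; A_4:chain[open]; A_2:chain[blocks]; A_1:fork[open] ⇒ blocked
At least one path is unblocked, so d-separation fails.

No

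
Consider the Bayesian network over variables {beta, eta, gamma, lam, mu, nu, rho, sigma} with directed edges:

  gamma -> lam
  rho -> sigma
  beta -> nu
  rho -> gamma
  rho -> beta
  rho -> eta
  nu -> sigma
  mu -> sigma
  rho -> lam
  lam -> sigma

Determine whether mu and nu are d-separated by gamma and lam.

Yes

There are 4 undirected paths between mu and nu; checking each against the conditioning set {gamma, lam}:
Path 1: mu → sigma ← nu
  sigma is a collider here and neither sigma nor any of its descendants is conditioned on, so the collider stays closed — the path is blocked at sigma.
Path 2: mu → sigma ← rho → beta → nu
  sigma is a collider here and neither sigma nor any of its descendants is conditioned on, so the collider stays closed — the path is blocked at sigma.
Path 3: mu → sigma ← lam ← gamma ← rho → beta → nu
  sigma is a collider here and neither sigma nor any of its descendants is conditioned on, so the collider stays closed — the path is blocked at sigma.
Path 4: mu → sigma ← lam ← rho → beta → nu
  sigma is a collider here and neither sigma nor any of its descendants is conditioned on, so the collider stays closed — the path is blocked at sigma.
Since every path is blocked, d-separation holds.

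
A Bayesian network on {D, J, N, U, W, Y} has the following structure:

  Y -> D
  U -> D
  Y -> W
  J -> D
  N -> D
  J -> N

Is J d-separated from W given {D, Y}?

Yes

2 paths connect J and W; each must be blocked for d-separation to hold:
Path 1: J → D ← Y → W
  Y is a fork here and Y is conditioned on, so the path is blocked at Y.
Path 2: J → N → D ← Y → W
  Y is a fork here and Y is conditioned on, so the path is blocked at Y.
All paths are blocked; J ⊥ W | {D, Y} holds.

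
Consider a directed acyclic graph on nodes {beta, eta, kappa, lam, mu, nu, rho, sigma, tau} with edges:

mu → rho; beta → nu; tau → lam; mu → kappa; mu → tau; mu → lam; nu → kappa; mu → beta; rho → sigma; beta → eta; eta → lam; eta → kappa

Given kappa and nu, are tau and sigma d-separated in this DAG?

No

6 paths connect tau and sigma; each must be blocked for d-separation to hold:
Path 1: tau → lam ← eta ← beta → nu → kappa ← mu → rho → sigma
  lam is a collider here and neither lam nor any of its descendants is conditioned on, so the collider stays closed — the path is blocked at lam.
Path 2: tau → lam ← eta ← beta ← mu → rho → sigma
  lam is a collider here and neither lam nor any of its descendants is conditioned on, so the collider stays closed — the path is blocked at lam.
Path 3: tau → lam ← eta → kappa ← nu ← beta ← mu → rho → sigma
  lam is a collider here and neither lam nor any of its descendants is conditioned on, so the collider stays closed — the path is blocked at lam.
Path 4: tau → lam ← eta → kappa ← mu → rho → sigma
  lam is a collider here and neither lam nor any of its descendants is conditioned on, so the collider stays closed — the path is blocked at lam.
Path 5: tau → lam ← mu → rho → sigma
  lam is a collider here and neither lam nor any of its descendants is conditioned on, so the collider stays closed — the path is blocked at lam.
Path 6: tau ← mu → rho → sigma
  mu is a fork and mu is not conditioned on; rho is a chain and rho is not conditioned on — no node blocks this path, so it is active.
At least one path is unblocked, so d-separation fails.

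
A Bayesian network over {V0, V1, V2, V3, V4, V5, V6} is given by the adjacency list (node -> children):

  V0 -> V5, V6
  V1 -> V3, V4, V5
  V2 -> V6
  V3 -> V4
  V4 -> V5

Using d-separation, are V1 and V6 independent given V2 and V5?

There are 3 undirected paths between V1 and V6; checking each against the conditioning set {V2, V5}:
Path 1: V1 → V4 → V5 ← V0 → V6
  V4 is a chain and V4 is not conditioned on; V5 is a collider and V5 is conditioned on, which opens it; V0 is a fork and V0 is not conditioned on — no node blocks this path, so it is active.
Path 2: V1 → V5 ← V0 → V6
  V5 is a collider and V5 is conditioned on, which opens it; V0 is a fork and V0 is not conditioned on — no node blocks this path, so it is active.
Path 3: V1 → V3 → V4 → V5 ← V0 → V6
  V3 is a chain and V3 is not conditioned on; V4 is a chain and V4 is not conditioned on; V5 is a collider and V5 is conditioned on, which opens it; V0 is a fork and V0 is not conditioned on — no node blocks this path, so it is active.
At least one path is unblocked, so d-separation fails.

No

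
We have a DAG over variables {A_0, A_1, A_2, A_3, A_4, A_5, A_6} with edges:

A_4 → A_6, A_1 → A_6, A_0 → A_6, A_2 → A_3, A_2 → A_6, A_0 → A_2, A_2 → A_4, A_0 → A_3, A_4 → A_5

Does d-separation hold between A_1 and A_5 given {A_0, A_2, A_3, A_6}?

We examine all 4 paths between A_1 and A_5:
Path 1: A_1 → A_6 ← A_4 → A_5
  A_6 is a collider and A_6 is conditioned on, which opens it; A_4 is a fork and A_4 is not conditioned on — no node blocks this path, so it is active.
Path 2: A_1 → A_6 ← A_0 → A_2 → A_4 → A_5
  A_0 is a fork here and A_0 is conditioned on, so the path is blocked at A_0.
Path 3: A_1 → A_6 ← A_0 → A_3 ← A_2 → A_4 → A_5
  A_0 is a fork here and A_0 is conditioned on, so the path is blocked at A_0.
Path 4: A_1 → A_6 ← A_2 → A_4 → A_5
  A_2 is a fork here and A_2 is conditioned on, so the path is blocked at A_2.
Since the path A_1 → A_6 ← A_4 → A_5 is active, A_1 and A_5 are not d-separated given {A_0, A_2, A_3, A_6}.

No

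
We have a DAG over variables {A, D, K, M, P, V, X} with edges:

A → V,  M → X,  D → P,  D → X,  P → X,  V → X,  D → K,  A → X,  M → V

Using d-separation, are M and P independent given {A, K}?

6 paths connect M and P; each must be blocked for d-separation to hold:
Path 1: M → X ← P
  X is a collider here and neither X nor any of its descendants is conditioned on, so the collider stays closed — the path is blocked at X.
Path 2: M → X ← D → P
  X is a collider here and neither X nor any of its descendants is conditioned on, so the collider stays closed — the path is blocked at X.
Path 3: M → V → X ← P
  X is a collider here and neither X nor any of its descendants is conditioned on, so the collider stays closed — the path is blocked at X.
Path 4: M → V → X ← D → P
  X is a collider here and neither X nor any of its descendants is conditioned on, so the collider stays closed — the path is blocked at X.
Path 5: M → V ← A → X ← P
  V is a collider here and neither V nor any of its descendants is conditioned on, so the collider stays closed — the path is blocked at V.
Path 6: M → V ← A → X ← D → P
  V is a collider here and neither V nor any of its descendants is conditioned on, so the collider stays closed — the path is blocked at V.
Since every path is blocked, d-separation holds.

Yes — M and P are d-separated given {A, K}.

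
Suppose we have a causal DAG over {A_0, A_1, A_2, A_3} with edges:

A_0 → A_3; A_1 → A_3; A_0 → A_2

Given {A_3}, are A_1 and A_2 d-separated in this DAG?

The only undirected path from A_1 to A_2 is:
Path 1: A_1 → A_3 ← A_0 → A_2
  A_3 is a collider and A_3 is conditioned on, which opens it; A_0 is a fork and A_0 is not conditioned on — no node blocks this path, so it is active.
At least one path is unblocked, so d-separation fails.

No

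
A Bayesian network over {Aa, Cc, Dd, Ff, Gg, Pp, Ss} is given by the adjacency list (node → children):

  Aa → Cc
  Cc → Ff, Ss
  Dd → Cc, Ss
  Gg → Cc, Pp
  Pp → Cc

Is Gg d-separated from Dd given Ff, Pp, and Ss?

Enumerating the 4 paths from Gg to Dd and testing each for blocking by {Ff, Pp, Ss}:
  1. Gg → Cc ← Dd — Cc:collider[open] ⇒ active
  2. Gg → Cc → Ss ← Dd — Cc:chain[open]; Ss:collider[open] ⇒ active
  3. Gg → Pp → Cc ← Dd — Pp:chain[blocks]; Cc:collider[open] ⇒ blocked
  4. Gg → Pp → Cc → Ss ← Dd — Pp:chain[blocks]; Cc:chain[open]; Ss:collider[open] ⇒ blocked
Because an active path exists, Gg and Dd are not d-separated.

No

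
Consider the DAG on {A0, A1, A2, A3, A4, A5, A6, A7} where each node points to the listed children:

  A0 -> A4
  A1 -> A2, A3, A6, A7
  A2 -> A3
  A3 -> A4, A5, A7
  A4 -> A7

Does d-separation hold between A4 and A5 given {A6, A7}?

There are 4 undirected paths between A4 and A5; checking each against the conditioning set {A6, A7}:
Path 1: A4 → A7 ← A1 → A3 → A5
  A7 is a collider and A7 is conditioned on, which opens it; A1 is a fork and A1 is not conditioned on; A3 is a chain and A3 is not conditioned on — no node blocks this path, so it is active.
Path 2: A4 → A7 ← A1 → A2 → A3 → A5
  A7 is a collider and A7 is conditioned on, which opens it; A1 is a fork and A1 is not conditioned on; A2 is a chain and A2 is not conditioned on; A3 is a chain and A3 is not conditioned on — no node blocks this path, so it is active.
Path 3: A4 → A7 ← A3 → A5
  A7 is a collider and A7 is conditioned on, which opens it; A3 is a fork and A3 is not conditioned on — no node blocks this path, so it is active.
Path 4: A4 ← A3 → A5
  A3 is a fork and A3 is not conditioned on — no node blocks this path, so it is active.
At least one path is unblocked, so d-separation fails.

No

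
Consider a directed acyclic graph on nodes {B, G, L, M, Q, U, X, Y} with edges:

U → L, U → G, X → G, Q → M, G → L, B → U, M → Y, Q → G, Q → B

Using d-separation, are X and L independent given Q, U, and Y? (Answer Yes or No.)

There are 3 undirected paths between X and L; checking each against the conditioning set {Q, U, Y}:
  1. X → G ← U → L — G:collider[blocks]; U:fork[blocks] ⇒ blocked
  2. X → G ← Q → B → U → L — G:collider[blocks]; Q:fork[blocks]; B:chain[open]; U:chain[blocks] ⇒ blocked
  3. X → G → L — G:chain[open] ⇒ active
Since the path X → G → L is active, X and L are not d-separated given {Q, U, Y}.

No — X and L are not d-separated given {Q, U, Y}.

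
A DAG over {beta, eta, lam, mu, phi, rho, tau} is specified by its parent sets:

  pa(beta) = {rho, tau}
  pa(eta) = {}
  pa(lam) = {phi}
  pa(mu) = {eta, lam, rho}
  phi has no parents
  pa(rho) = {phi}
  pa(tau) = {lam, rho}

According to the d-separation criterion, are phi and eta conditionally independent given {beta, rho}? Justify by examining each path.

Yes

There are 6 undirected paths between phi and eta; checking each against the conditioning set {beta, rho}:
  1. phi → rho → mu ← eta — rho:chain[blocks]; mu:collider[blocks] ⇒ blocked
  2. phi → rho → tau ← lam → mu ← eta — rho:chain[blocks]; tau:collider[open]; lam:fork[open]; mu:collider[blocks] ⇒ blocked
  3. phi → rho → beta ← tau ← lam → mu ← eta — rho:chain[blocks]; beta:collider[open]; tau:chain[open]; lam:fork[open]; mu:collider[blocks] ⇒ blocked
  4. phi → lam → mu ← eta — lam:chain[open]; mu:collider[blocks] ⇒ blocked
  5. phi → lam → tau ← rho → mu ← eta — lam:chain[open]; tau:collider[open]; rho:fork[blocks]; mu:collider[blocks] ⇒ blocked
  6. phi → lam → tau → beta ← rho → mu ← eta — lam:chain[open]; tau:chain[open]; beta:collider[open]; rho:fork[blocks]; mu:collider[blocks] ⇒ blocked
Since every path is blocked, d-separation holds.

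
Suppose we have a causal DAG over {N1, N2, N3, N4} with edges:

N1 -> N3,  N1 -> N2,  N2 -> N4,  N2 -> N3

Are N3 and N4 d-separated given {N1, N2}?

Yes

2 paths connect N3 and N4; each must be blocked for d-separation to hold:
  1. N3 ← N1 → N2 → N4 — N1:fork[blocks]; N2:chain[blocks] ⇒ blocked
  2. N3 ← N2 → N4 — N2:fork[blocks] ⇒ blocked
Every path is blocked, so N3 and N4 are d-separated given {N1, N2}.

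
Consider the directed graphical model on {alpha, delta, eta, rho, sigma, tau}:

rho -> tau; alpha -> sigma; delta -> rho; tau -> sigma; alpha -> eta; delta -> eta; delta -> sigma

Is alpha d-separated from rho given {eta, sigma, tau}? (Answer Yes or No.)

No — alpha and rho are not d-separated given {eta, sigma, tau}.

4 paths connect alpha and rho; each must be blocked for d-separation to hold:
  1. alpha → sigma ← delta → rho — sigma:collider[open]; delta:fork[open] ⇒ active
  2. alpha → sigma ← tau ← rho — sigma:collider[open]; tau:chain[blocks] ⇒ blocked
  3. alpha → eta ← delta → rho — eta:collider[open]; delta:fork[open] ⇒ active
  4. alpha → eta ← delta → sigma ← tau ← rho — eta:collider[open]; delta:fork[open]; sigma:collider[open]; tau:chain[blocks] ⇒ blocked
Since the path alpha → sigma ← delta → rho is active, alpha and rho are not d-separated given {eta, sigma, tau}.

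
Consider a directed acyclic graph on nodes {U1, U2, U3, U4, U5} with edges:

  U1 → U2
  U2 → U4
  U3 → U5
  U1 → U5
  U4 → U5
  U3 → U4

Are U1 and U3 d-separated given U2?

We examine all 4 paths between U1 and U3:
Path 1: U1 → U2 → U4 ← U3
  U2 is a chain here and U2 is conditioned on, so the path is blocked at U2.
Path 2: U1 → U2 → U4 → U5 ← U3
  U2 is a chain here and U2 is conditioned on, so the path is blocked at U2.
Path 3: U1 → U5 ← U4 ← U3
  U5 is a collider here and neither U5 nor any of its descendants is conditioned on, so the collider stays closed — the path is blocked at U5.
Path 4: U1 → U5 ← U3
  U5 is a collider here and neither U5 nor any of its descendants is conditioned on, so the collider stays closed — the path is blocked at U5.
Since every path is blocked, d-separation holds.

Yes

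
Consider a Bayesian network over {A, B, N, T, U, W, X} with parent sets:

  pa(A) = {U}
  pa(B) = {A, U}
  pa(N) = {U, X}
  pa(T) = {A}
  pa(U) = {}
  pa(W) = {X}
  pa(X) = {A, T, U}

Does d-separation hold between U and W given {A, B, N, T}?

No — U and W are not d-separated given {A, B, N, T}.

6 paths connect U and W; each must be blocked for d-separation to hold:
  1. U → X → W — X:chain[open] ⇒ active
  2. U → N ← X → W — N:collider[open]; X:fork[open] ⇒ active
  3. U → A → X → W — A:chain[blocks]; X:chain[open] ⇒ blocked
  4. U → A → T → X → W — A:chain[blocks]; T:chain[blocks]; X:chain[open] ⇒ blocked
  5. U → B ← A → X → W — B:collider[open]; A:fork[blocks]; X:chain[open] ⇒ blocked
  6. U → B ← A → T → X → W — B:collider[open]; A:fork[blocks]; T:chain[blocks]; X:chain[open] ⇒ blocked
At least one path is unblocked, so d-separation fails.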